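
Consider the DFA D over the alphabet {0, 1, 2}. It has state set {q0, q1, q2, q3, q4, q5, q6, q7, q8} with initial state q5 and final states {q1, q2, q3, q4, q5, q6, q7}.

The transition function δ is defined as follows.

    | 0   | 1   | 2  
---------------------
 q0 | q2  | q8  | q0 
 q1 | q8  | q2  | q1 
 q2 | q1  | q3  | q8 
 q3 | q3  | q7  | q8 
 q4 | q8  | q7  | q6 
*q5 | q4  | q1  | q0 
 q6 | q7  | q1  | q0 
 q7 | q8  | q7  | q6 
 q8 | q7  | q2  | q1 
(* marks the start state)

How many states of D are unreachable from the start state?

0

Exploring from q5, all states are eventually visited, so none are unreachable.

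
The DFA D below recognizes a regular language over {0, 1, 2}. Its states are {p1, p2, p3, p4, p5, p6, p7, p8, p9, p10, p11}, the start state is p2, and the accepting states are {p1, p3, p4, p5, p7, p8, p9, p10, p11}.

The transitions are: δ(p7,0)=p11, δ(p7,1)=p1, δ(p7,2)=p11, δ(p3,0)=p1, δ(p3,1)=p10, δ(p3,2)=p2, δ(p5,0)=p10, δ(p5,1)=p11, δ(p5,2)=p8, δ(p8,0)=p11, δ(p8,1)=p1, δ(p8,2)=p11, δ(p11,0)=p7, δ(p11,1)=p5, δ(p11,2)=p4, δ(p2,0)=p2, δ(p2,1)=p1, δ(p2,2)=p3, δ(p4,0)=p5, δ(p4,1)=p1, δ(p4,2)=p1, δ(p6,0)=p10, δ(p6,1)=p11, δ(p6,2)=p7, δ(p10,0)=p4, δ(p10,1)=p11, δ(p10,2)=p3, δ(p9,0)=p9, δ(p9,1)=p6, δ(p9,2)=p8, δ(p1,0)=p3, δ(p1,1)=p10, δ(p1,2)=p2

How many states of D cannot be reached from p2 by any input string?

Starting at p2 and following transitions, the reachable set is {p1, p2, p3, p4, p5, p7, p8, p10, p11}. That leaves p6, p9 unreachable — 2 in total.

2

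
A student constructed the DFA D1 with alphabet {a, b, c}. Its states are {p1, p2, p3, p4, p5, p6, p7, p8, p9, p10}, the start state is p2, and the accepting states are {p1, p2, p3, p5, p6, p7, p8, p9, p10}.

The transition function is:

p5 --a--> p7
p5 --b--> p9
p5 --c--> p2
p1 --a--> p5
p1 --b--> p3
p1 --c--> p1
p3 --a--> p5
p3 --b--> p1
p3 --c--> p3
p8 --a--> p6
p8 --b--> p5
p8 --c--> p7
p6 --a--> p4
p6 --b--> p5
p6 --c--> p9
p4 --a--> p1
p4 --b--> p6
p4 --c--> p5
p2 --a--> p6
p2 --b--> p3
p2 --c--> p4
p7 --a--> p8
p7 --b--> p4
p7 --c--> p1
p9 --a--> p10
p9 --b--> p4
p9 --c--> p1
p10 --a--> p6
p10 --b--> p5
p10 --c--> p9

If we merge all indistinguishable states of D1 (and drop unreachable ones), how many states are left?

7

Initial partition by acceptance: {p1,p2,p3,p5,p6,p7,p8,p9,p10} | {p4}.
Refine {p1,p2,p3,p5,p6,p7,p8,p9,p10} on symbol a: members go to different blocks, giving {p1,p2,p3,p5,p7,p8,p9,p10} and {p6}.
Refine {p1,p2,p3,p5,p7,p8,p9,p10} on symbol a: members go to different blocks, giving {p1,p3,p5,p7,p9} and {p2,p8,p10}.
Refine {p1,p3,p5,p7,p9} on symbol a: members go to different blocks, giving {p1,p3,p5} and {p7,p9}.
Split {p1,p3,p5} by δ(·,a) → {p1,p3} and {p5}.
On input b, block {p2,p8,p10} splits into {p8,p10} and {p2}.
Stable partition: {p1,p3} | {p4} | {p6} | {p8,p10} | {p7,p9} | {p5} | {p2} — 7 equivalence classes.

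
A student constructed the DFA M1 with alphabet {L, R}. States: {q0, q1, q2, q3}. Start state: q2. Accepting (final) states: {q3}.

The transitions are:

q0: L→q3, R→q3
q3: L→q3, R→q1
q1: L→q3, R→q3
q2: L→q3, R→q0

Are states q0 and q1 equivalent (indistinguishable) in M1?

All states are reachable from the start state.
P0 = {q3} | {q0,q1,q2}.
On input R, block {q0,q1,q2} splits into {q0,q1} and {q2}.
No further refinement is possible. Final partition (3 blocks): {q3} | {q0,q1} | {q2}.
q0 and q1 lie in the same block of the stable partition, so they are equivalent — no string distinguishes them.

Yes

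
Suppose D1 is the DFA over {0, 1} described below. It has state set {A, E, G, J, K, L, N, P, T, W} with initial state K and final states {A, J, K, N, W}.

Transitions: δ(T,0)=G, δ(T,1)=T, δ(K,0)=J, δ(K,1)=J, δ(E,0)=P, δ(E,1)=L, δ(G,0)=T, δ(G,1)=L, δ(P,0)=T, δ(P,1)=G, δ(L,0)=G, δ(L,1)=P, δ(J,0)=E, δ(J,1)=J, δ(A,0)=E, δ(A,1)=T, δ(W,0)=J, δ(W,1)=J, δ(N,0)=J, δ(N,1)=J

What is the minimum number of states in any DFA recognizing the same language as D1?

Reachable states from the start: {E,G,J,K,L,P,T}. Unreachable: {A,N,W} — drop them.
Initial partition by acceptance: {J,K} | {E,G,L,P,T}.
On input 0, block {J,K} splits into {J} and {K}.
No further refinement is possible. Final partition (3 blocks): {J} | {E,G,L,P,T} | {K}.

3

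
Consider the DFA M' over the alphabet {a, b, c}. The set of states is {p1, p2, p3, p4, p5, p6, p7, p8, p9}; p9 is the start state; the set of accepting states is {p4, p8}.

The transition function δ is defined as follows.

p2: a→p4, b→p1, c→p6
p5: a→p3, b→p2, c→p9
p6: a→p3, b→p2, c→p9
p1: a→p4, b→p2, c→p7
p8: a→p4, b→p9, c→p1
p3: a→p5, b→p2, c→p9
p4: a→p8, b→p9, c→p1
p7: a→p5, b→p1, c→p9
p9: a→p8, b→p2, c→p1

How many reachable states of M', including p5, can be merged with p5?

Every state is reachable, so we keep all 9.
Initial partition by acceptance: {p4,p8} | {p1,p2,p3,p5,p6,p7,p9}.
Split {p1,p2,p3,p5,p6,p7,p9} by δ(·,a) → {p3,p5,p6,p7} and {p1,p2,p9}.
On input c, block {p1,p2,p9} splits into {p1,p2} and {p9}.
The partition is now stable with 4 blocks: {p4,p8} | {p3,p5,p6,p7} | {p1,p2} | {p9}.
State p5 belongs to the block {p3,p5,p6,p7}, which has 4 states.

4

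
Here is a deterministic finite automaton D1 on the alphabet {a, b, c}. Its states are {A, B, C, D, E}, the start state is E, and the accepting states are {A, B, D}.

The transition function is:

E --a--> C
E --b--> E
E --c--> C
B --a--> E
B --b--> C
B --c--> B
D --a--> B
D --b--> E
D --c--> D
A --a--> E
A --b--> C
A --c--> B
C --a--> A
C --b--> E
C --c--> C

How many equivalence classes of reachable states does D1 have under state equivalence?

States {D} cannot be reached from the start state, so discard them.
Start with accepting vs non-accepting: {A,B} | {C,E}.
Refine {C,E} on symbol a: members go to different blocks, giving {C} and {E}.
Stable partition: {A,B} | {C} | {E} — 3 equivalence classes.

3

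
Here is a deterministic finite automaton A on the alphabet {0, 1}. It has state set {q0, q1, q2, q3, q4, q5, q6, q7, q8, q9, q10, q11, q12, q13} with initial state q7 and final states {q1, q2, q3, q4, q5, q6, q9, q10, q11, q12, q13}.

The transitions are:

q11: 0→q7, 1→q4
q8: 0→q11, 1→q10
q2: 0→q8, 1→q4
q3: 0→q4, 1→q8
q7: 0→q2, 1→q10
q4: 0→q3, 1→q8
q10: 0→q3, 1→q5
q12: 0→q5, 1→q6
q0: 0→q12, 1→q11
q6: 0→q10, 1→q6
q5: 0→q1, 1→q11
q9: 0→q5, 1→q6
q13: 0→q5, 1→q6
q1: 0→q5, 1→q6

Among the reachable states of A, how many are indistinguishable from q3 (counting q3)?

Reachable states from the start: {q1,q2,q3,q4,q5,q6,q7,q8,q10,q11}. Unreachable: {q0,q9,q12,q13} — drop them.
Start with accepting vs non-accepting: {q1,q2,q3,q4,q5,q6,q10,q11} | {q7,q8}.
Split {q1,q2,q3,q4,q5,q6,q10,q11} by δ(·,0) → {q1,q3,q4,q5,q6,q10} and {q2,q11}.
On input 1, block {q1,q3,q4,q5,q6,q10} splits into {q1,q6,q10} and {q3,q4} and {q5}.
Refine {q1,q6,q10} on symbol 0: members go to different blocks, giving {q1} and {q6} and {q10}.
Stable partition: {q1} | {q7,q8} | {q2,q11} | {q3,q4} | {q5} | {q6} | {q10} — 7 equivalence classes.
State q3 belongs to the block {q3,q4}, which has 2 states.

2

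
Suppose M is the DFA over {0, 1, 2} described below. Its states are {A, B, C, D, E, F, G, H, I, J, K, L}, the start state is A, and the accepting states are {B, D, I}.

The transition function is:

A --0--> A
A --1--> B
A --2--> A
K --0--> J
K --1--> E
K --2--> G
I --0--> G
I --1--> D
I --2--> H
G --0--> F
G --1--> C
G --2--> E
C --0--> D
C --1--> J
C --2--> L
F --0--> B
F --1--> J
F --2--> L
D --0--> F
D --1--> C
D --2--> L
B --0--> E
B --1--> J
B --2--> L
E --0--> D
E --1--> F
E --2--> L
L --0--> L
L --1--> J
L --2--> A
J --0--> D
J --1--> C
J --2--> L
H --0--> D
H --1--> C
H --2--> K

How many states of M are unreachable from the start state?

4

BFS from A reaches {A, B, C, D, E, F, J, L}; the 4 state(s) G, H, I, K are never visited.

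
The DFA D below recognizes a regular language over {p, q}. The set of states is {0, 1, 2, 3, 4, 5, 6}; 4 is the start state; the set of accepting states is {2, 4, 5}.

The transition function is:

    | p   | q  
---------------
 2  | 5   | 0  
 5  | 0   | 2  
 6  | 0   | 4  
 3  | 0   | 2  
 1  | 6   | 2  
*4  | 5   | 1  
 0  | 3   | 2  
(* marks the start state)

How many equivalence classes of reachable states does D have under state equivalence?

3

Every state is reachable, so we keep all 7.
Initial partition by acceptance: {2,4,5} | {0,1,3,6}.
Split {2,4,5} by δ(·,p) → {2,4} and {5}.
No further refinement is possible. Final partition (3 blocks): {2,4} | {0,1,3,6} | {5}.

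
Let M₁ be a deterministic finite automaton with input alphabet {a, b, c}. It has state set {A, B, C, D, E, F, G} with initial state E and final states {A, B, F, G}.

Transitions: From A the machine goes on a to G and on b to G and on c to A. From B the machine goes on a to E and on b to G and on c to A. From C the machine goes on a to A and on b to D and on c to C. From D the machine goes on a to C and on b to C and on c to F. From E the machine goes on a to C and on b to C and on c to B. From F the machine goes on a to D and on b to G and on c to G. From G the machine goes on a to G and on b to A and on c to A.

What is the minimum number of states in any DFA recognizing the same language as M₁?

Start with accepting vs non-accepting: {A,B,F,G} | {C,D,E}.
Refine {A,B,F,G} on symbol a: members go to different blocks, giving {A,G} and {B,F}.
Refine {C,D,E} on symbol a: members go to different blocks, giving {D,E} and {C}.
The partition is now stable with 4 blocks: {A,G} | {D,E} | {B,F} | {C}.

4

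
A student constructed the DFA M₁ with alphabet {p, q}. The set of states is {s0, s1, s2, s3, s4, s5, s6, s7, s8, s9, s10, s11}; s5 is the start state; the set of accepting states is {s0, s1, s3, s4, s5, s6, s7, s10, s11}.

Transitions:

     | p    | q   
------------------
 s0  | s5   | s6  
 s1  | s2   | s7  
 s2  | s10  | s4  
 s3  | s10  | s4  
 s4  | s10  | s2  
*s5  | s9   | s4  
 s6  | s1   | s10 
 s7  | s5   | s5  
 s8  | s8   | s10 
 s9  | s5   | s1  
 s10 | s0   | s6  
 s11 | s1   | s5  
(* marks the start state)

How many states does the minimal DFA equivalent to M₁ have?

9

Reachable states from the start: {s0,s1,s2,s4,s5,s6,s7,s9,s10}. Unreachable: {s3,s8,s11} — drop them.
P0 = {s0,s1,s4,s5,s6,s7,s10} | {s2,s9}.
Split {s0,s1,s4,s5,s6,s7,s10} by δ(·,p) → {s0,s4,s6,s7,s10} and {s1,s5}.
Split {s0,s4,s6,s7,s10} by δ(·,p) → {s0,s6,s7} and {s4,s10}.
Split {s0,s6,s7} by δ(·,q) → {s0} and {s6} and {s7}.
Refine {s2,s9} on symbol p: members go to different blocks, giving {s2} and {s9}.
Split {s1,s5} by δ(·,p) → {s1} and {s5}.
On input p, block {s4,s10} splits into {s4} and {s10}.
The partition is now stable with 9 blocks: {s0} | {s2} | {s1} | {s4} | {s6} | {s7} | {s9} | {s5} | {s10}.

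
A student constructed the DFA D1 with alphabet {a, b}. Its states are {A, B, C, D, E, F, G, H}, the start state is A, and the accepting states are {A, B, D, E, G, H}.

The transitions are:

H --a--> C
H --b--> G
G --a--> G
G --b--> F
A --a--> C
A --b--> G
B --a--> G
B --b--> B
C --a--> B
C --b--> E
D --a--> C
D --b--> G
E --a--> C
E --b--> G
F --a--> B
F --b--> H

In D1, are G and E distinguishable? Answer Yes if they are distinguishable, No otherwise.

Yes

First remove the unreachable states {D}; 7 states remain.
Start with accepting vs non-accepting: {A,B,E,G,H} | {C,F}.
Split {A,B,E,G,H} by δ(·,a) → {A,E,H} and {B,G}.
Refine {B,G} on symbol b: members go to different blocks, giving {B} and {G}.
The partition is now stable with 4 blocks: {A,E,H} | {C,F} | {B} | {G}.
G and E end up in different blocks, so they are distinguishable. For instance, the string 'a' is accepted from only G.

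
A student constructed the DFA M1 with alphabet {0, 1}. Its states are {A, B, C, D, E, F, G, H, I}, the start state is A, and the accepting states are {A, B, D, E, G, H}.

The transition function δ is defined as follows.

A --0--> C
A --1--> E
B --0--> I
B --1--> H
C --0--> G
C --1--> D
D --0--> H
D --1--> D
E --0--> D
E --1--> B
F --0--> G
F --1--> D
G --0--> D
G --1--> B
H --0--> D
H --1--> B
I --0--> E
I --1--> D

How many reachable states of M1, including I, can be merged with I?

2

States {F} cannot be reached from the start state, so discard them.
Initial partition by acceptance: {A,B,D,E,G,H} | {C,I}.
Split {A,B,D,E,G,H} by δ(·,0) → {D,E,G,H} and {A,B}.
Split {D,E,G,H} by δ(·,1) → {E,G,H} and {D}.
No further refinement is possible. Final partition (4 blocks): {E,G,H} | {C,I} | {A,B} | {D}.
The equivalence class containing I is {C,I}, of size 2.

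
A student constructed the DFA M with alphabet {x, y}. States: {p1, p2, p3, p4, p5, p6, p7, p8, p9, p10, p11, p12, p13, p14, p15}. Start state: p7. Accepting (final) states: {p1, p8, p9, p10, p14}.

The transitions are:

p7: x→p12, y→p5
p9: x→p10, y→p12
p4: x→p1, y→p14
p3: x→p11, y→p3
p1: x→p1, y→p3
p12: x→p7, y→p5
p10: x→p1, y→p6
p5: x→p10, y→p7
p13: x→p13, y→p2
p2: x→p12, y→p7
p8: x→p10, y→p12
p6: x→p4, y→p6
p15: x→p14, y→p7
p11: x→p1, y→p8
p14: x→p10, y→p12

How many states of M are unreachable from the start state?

BFS from p7 reaches {p1, p3, p4, p5, p6, p7, p8, p10, p11, p12, p14}; the 4 state(s) p2, p9, p13, p15 are never visited.

4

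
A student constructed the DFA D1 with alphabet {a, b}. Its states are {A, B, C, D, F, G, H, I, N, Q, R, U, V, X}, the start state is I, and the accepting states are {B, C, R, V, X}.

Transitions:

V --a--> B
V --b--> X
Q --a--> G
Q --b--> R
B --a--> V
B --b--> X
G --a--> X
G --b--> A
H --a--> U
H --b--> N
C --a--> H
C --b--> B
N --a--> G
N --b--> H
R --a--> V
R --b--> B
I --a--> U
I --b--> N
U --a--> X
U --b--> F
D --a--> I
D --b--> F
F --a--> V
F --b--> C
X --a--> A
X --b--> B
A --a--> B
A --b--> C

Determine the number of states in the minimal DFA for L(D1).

Reachable states from the start: {A,B,C,F,G,H,I,N,U,V,X}. Unreachable: {D,Q,R} — drop them.
Start with accepting vs non-accepting: {B,C,V,X} | {A,F,G,H,I,N,U}.
Split {B,C,V,X} by δ(·,a) → {C,X} and {B,V}.
Split {A,F,G,H,I,N,U} by δ(·,a) → {H,I,N} and {A,F} and {G,U}.
On input a, block {C,X} splits into {C} and {X}.
Stable partition: {C} | {H,I,N} | {B,V} | {A,F} | {G,U} | {X} — 6 equivalence classes.

6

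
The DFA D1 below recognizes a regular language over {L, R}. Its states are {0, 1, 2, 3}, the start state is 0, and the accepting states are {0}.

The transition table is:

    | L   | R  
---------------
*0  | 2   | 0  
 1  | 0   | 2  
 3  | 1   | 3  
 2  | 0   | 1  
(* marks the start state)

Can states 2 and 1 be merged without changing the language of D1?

States {3} cannot be reached from the start state, so discard them.
Start with accepting vs non-accepting: {0} | {1,2}.
The partition is now stable with 2 blocks: {0} | {1,2}.
2 and 1 lie in the same block of the stable partition, so they are equivalent — no string distinguishes them.

Yes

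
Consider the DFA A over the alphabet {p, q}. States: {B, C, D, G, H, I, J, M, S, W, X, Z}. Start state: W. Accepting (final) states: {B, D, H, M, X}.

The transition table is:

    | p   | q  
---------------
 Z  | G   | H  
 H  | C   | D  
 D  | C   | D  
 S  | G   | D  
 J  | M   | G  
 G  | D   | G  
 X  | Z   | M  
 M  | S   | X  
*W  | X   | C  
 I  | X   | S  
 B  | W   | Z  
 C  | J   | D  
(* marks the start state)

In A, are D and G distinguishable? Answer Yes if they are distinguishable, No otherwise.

Yes

States {B,I} cannot be reached from the start state, so discard them.
Start with accepting vs non-accepting: {D,H,M,X} | {C,G,J,S,W,Z}.
On input p, block {C,G,J,S,W,Z} splits into {C,S,Z} and {G,J,W}.
Refine {G,J,W} on symbol q: members go to different blocks, giving {G,J} and {W}.
Stable partition: {D,H,M,X} | {C,S,Z} | {G,J} | {W} — 4 equivalence classes.
D and G end up in different blocks, so they are distinguishable. For instance, the string 'ε' is accepted from only D.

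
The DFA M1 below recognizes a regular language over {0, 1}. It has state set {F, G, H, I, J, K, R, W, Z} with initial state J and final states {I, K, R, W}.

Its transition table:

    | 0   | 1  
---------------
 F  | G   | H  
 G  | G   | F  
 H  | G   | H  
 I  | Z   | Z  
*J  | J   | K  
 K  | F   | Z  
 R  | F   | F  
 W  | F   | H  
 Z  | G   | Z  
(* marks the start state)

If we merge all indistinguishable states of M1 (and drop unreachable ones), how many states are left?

States {I,R,W} cannot be reached from the start state, so discard them.
Start with accepting vs non-accepting: {K} | {F,G,H,J,Z}.
Refine {F,G,H,J,Z} on symbol 1: members go to different blocks, giving {F,G,H,Z} and {J}.
The partition is now stable with 3 blocks: {K} | {F,G,H,Z} | {J}.

3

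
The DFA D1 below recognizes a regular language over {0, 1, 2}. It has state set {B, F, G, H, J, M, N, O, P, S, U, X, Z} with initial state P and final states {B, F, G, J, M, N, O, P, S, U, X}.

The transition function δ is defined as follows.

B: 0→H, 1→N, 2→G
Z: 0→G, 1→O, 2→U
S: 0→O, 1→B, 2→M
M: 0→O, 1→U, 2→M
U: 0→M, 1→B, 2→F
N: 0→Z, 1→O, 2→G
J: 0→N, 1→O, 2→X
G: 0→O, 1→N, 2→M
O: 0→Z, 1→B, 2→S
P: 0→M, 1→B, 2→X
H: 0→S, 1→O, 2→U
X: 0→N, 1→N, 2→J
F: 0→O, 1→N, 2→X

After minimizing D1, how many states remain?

6

P0 = {B,F,G,J,M,N,O,P,S,U,X} | {H,Z}.
On input 0, block {B,F,G,J,M,N,O,P,S,U,X} splits into {F,G,J,M,P,S,U,X} and {B,N,O}.
On input 0, block {F,G,J,M,P,S,U,X} splits into {F,G,J,M,S,X} and {P,U}.
Split {F,G,J,M,S,X} by δ(·,1) → {F,G,J,S,X} and {M}.
Refine {F,G,J,S,X} on symbol 2: members go to different blocks, giving {F,J,X} and {G,S}.
Stable partition: {F,J,X} | {H,Z} | {B,N,O} | {P,U} | {M} | {G,S} — 6 equivalence classes.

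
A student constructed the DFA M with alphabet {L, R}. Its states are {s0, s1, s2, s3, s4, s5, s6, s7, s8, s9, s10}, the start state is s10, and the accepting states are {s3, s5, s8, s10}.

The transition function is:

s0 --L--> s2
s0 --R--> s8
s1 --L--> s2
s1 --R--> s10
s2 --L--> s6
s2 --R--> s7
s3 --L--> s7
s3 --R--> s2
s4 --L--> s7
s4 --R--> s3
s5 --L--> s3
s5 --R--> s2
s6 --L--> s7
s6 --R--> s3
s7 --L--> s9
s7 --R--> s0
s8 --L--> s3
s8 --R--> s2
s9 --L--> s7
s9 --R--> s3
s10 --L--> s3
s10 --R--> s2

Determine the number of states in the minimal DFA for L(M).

States {s1,s4,s5} cannot be reached from the start state, so discard them.
P0 = {s3,s8,s10} | {s0,s2,s6,s7,s9}.
Split {s3,s8,s10} by δ(·,L) → {s8,s10} and {s3}.
Split {s0,s2,s6,s7,s9} by δ(·,R) → {s2,s7} and {s6,s9} and {s0}.
On input R, block {s2,s7} splits into {s2} and {s7}.
The partition is now stable with 6 blocks: {s8,s10} | {s2} | {s3} | {s6,s9} | {s0} | {s7}.

6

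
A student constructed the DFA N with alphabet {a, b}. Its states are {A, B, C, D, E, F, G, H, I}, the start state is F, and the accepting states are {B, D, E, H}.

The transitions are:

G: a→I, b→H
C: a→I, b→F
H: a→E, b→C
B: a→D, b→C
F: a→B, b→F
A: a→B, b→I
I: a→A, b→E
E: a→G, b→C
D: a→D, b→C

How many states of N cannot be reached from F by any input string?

Exploring from F, all states are eventually visited, so none are unreachable.

0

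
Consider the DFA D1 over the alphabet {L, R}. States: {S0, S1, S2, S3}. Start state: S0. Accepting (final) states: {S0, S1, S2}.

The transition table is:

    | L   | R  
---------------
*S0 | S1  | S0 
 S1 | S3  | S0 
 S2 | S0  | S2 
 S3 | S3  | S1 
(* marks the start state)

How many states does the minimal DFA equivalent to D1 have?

First remove the unreachable states {S2}; 3 states remain.
Initial partition by acceptance: {S0,S1} | {S3}.
Refine {S0,S1} on symbol L: members go to different blocks, giving {S0} and {S1}.
Stable partition: {S0} | {S3} | {S1} — 3 equivalence classes.

3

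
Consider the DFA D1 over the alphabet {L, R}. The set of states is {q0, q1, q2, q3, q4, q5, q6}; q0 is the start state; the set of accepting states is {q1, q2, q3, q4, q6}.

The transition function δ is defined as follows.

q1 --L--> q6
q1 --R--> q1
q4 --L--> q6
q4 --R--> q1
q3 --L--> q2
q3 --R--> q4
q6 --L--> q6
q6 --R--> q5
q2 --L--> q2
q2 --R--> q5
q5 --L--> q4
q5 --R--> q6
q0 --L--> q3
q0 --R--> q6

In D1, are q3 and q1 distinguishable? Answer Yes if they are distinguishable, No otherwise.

No

Initial partition by acceptance: {q1,q2,q3,q4,q6} | {q0,q5}.
On input R, block {q1,q2,q3,q4,q6} splits into {q1,q3,q4} and {q2,q6}.
No further refinement is possible. Final partition (3 blocks): {q1,q3,q4} | {q0,q5} | {q2,q6}.
q3 and q1 lie in the same block of the stable partition, so they are equivalent — no string distinguishes them.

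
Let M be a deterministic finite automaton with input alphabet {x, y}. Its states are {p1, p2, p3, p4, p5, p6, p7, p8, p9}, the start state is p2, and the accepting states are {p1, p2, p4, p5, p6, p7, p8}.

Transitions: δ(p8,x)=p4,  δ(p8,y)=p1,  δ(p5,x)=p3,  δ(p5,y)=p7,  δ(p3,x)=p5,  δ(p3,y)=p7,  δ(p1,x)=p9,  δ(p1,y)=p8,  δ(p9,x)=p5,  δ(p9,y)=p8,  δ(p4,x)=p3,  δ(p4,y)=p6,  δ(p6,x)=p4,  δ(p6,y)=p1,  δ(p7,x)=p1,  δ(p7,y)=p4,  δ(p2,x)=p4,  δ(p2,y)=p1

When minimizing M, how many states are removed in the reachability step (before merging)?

0

A breadth-first search from the start state visits every state.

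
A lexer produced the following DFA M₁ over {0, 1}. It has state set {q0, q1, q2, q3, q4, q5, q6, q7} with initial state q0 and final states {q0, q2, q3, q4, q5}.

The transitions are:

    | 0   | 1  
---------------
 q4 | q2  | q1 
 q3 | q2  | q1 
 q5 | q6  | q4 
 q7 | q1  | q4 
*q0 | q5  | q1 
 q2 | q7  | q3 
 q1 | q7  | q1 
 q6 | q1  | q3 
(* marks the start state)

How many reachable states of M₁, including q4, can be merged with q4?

3

Start with accepting vs non-accepting: {q0,q2,q3,q4,q5} | {q1,q6,q7}.
Refine {q0,q2,q3,q4,q5} on symbol 0: members go to different blocks, giving {q0,q3,q4} and {q2,q5}.
Refine {q1,q6,q7} on symbol 1: members go to different blocks, giving {q6,q7} and {q1}.
Stable partition: {q0,q3,q4} | {q6,q7} | {q2,q5} | {q1} — 4 equivalence classes.
State q4 belongs to the block {q0,q3,q4}, which has 3 states.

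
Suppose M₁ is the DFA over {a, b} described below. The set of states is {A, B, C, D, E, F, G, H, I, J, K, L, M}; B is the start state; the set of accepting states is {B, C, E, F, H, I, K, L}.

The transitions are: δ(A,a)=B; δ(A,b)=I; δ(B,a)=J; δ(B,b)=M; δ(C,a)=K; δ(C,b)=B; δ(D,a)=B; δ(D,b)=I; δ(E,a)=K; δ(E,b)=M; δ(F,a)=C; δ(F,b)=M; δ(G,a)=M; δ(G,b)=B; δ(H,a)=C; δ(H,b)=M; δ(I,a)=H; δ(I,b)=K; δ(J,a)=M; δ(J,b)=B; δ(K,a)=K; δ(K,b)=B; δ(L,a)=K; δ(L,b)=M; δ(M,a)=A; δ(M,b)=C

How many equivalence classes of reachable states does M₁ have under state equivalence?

Reachable states from the start: {A,B,C,H,I,J,K,M}. Unreachable: {D,E,F,G,L} — drop them.
P0 = {B,C,H,I,K} | {A,J,M}.
On input a, block {B,C,H,I,K} splits into {C,H,I,K} and {B}.
Refine {C,H,I,K} on symbol b: members go to different blocks, giving {C,K} and {H} and {I}.
On input a, block {A,J,M} splits into {J,M} and {A}.
Refine {J,M} on symbol a: members go to different blocks, giving {J} and {M}.
Stable partition: {C,K} | {J} | {B} | {H} | {I} | {A} | {M} — 7 equivalence classes.

7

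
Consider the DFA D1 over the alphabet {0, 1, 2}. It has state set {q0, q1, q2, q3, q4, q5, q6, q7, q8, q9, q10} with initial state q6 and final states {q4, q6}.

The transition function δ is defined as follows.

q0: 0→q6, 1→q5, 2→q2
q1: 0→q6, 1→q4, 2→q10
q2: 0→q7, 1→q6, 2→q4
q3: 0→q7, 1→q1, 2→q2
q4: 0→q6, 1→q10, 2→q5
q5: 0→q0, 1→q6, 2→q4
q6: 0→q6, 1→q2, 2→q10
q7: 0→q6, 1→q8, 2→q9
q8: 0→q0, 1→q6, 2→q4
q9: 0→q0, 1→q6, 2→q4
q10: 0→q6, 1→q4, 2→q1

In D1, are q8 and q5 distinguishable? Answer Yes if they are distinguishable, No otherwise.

States {q3} cannot be reached from the start state, so discard them.
P0 = {q4,q6} | {q0,q1,q2,q5,q7,q8,q9,q10}.
Refine {q0,q1,q2,q5,q7,q8,q9,q10} on symbol 0: members go to different blocks, giving {q0,q1,q7,q10} and {q2,q5,q8,q9}.
Split {q4,q6} by δ(·,1) → {q4} and {q6}.
On input 1, block {q0,q1,q7,q10} splits into {q0,q7} and {q1,q10}.
No further refinement is possible. Final partition (5 blocks): {q4} | {q0,q7} | {q2,q5,q8,q9} | {q6} | {q1,q10}.
q8 and q5 lie in the same block of the stable partition, so they are equivalent — no string distinguishes them.

No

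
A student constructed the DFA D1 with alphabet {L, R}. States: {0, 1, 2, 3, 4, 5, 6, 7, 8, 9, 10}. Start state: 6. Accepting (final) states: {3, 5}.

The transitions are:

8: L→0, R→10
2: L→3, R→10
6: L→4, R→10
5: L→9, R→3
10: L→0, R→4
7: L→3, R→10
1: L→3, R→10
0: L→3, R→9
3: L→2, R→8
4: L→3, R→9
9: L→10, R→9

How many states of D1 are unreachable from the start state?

3

BFS from 6 reaches {0, 2, 3, 4, 6, 8, 9, 10}; the 3 state(s) 1, 5, 7 are never visited.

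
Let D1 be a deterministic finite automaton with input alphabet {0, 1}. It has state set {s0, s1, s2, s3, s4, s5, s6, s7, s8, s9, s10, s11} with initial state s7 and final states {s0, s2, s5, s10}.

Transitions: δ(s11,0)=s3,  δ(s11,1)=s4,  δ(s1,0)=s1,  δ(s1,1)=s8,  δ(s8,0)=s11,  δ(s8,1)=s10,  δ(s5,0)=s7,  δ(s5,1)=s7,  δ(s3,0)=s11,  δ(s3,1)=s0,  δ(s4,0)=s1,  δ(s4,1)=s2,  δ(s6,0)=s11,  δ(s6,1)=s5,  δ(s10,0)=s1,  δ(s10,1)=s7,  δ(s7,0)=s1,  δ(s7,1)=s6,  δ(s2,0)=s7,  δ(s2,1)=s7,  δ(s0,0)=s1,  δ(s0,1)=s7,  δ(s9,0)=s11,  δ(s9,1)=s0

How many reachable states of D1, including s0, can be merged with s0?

Reachable states from the start: {s0,s1,s2,s3,s4,s5,s6,s7,s8,s10,s11}. Unreachable: {s9} — drop them.
Initial partition by acceptance: {s0,s2,s5,s10} | {s1,s3,s4,s6,s7,s8,s11}.
Refine {s1,s3,s4,s6,s7,s8,s11} on symbol 1: members go to different blocks, giving {s3,s4,s6,s8} and {s1,s7,s11}.
Refine {s1,s7,s11} on symbol 0: members go to different blocks, giving {s1,s7} and {s11}.
Refine {s3,s4,s6,s8} on symbol 0: members go to different blocks, giving {s3,s6,s8} and {s4}.
No further refinement is possible. Final partition (5 blocks): {s0,s2,s5,s10} | {s3,s6,s8} | {s1,s7} | {s11} | {s4}.
State s0 belongs to the block {s0,s2,s5,s10}, which has 4 states.

4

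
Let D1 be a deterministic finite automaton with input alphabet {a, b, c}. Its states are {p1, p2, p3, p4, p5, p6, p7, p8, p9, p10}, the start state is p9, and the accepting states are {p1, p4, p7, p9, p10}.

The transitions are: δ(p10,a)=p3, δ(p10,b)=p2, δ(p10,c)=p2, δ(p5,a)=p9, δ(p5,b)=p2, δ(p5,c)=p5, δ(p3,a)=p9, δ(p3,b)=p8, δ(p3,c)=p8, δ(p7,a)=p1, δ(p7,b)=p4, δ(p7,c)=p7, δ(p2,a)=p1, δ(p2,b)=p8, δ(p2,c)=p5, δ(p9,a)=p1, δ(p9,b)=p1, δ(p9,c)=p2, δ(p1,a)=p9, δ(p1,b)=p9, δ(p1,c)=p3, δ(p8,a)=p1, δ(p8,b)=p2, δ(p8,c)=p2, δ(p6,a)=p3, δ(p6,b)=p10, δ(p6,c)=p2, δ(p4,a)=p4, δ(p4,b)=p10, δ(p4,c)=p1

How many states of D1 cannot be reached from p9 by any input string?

4

BFS from p9 reaches {p1, p2, p3, p5, p8, p9}; the 4 state(s) p4, p6, p7, p10 are never visited.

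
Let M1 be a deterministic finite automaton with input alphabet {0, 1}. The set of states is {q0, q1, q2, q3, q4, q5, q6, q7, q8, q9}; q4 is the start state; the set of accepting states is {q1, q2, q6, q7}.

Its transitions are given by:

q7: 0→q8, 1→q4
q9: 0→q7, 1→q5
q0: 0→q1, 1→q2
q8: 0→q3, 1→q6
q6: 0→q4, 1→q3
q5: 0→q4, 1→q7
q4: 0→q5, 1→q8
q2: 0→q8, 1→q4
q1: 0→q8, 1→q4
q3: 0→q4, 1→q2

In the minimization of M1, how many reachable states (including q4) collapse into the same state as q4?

First remove the unreachable states {q0,q1,q9}; 7 states remain.
P0 = {q2,q6,q7} | {q3,q4,q5,q8}.
On input 1, block {q3,q4,q5,q8} splits into {q3,q5,q8} and {q4}.
Refine {q2,q6,q7} on symbol 0: members go to different blocks, giving {q2,q7} and {q6}.
Split {q3,q5,q8} by δ(·,0) → {q3,q5} and {q8}.
The partition is now stable with 5 blocks: {q2,q7} | {q3,q5} | {q4} | {q6} | {q8}.
State q4 belongs to the block {q4}, which has 1 states.

1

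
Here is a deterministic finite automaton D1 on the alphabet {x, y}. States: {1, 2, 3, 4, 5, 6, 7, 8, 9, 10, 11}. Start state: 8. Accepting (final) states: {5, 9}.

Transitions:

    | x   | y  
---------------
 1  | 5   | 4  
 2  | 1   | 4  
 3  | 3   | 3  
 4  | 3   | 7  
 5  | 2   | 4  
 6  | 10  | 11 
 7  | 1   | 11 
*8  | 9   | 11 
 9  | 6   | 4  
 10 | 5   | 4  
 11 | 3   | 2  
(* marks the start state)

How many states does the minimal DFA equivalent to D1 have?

All states are reachable from the start state.
P0 = {5,9} | {1,2,3,4,6,7,8,10,11}.
On input x, block {1,2,3,4,6,7,8,10,11} splits into {2,3,4,6,7,11} and {1,8,10}.
On input x, block {2,3,4,6,7,11} splits into {2,6,7} and {3,4,11}.
On input y, block {3,4,11} splits into {4,11} and {3}.
Stable partition: {5,9} | {2,6,7} | {1,8,10} | {4,11} | {3} — 5 equivalence classes.

5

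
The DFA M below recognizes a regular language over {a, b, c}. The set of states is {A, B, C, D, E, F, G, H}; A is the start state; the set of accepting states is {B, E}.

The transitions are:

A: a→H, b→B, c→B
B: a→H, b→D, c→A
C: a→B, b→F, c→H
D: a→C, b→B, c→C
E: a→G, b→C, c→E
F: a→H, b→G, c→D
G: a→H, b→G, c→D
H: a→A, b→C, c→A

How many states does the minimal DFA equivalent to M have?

6

First remove the unreachable states {E}; 7 states remain.
Start with accepting vs non-accepting: {B} | {A,C,D,F,G,H}.
On input a, block {A,C,D,F,G,H} splits into {A,D,F,G,H} and {C}.
Refine {A,D,F,G,H} on symbol a: members go to different blocks, giving {A,F,G,H} and {D}.
On input b, block {A,F,G,H} splits into {F,G} and {A} and {H}.
The partition is now stable with 6 blocks: {B} | {F,G} | {C} | {D} | {A} | {H}.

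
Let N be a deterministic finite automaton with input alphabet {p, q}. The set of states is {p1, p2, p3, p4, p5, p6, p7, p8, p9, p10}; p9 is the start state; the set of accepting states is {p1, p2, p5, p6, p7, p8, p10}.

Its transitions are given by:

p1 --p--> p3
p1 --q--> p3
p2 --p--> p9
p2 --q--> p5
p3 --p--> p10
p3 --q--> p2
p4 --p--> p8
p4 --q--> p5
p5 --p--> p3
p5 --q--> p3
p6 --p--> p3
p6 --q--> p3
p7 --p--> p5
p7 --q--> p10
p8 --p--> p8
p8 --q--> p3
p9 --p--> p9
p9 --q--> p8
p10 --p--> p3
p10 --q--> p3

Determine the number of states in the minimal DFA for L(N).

5

First remove the unreachable states {p1,p4,p6,p7}; 6 states remain.
P0 = {p2,p5,p8,p10} | {p3,p9}.
Split {p2,p5,p8,p10} by δ(·,p) → {p2,p5,p10} and {p8}.
Split {p2,p5,p10} by δ(·,q) → {p5,p10} and {p2}.
Refine {p3,p9} on symbol p: members go to different blocks, giving {p3} and {p9}.
The partition is now stable with 5 blocks: {p5,p10} | {p3} | {p8} | {p2} | {p9}.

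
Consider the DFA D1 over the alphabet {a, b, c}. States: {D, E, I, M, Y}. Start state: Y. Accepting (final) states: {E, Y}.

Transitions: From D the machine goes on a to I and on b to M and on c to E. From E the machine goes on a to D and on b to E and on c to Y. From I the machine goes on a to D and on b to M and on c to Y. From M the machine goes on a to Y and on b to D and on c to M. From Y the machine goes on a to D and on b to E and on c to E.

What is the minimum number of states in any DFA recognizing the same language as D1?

3

Start with accepting vs non-accepting: {E,Y} | {D,I,M}.
On input a, block {D,I,M} splits into {D,I} and {M}.
No further refinement is possible. Final partition (3 blocks): {E,Y} | {D,I} | {M}.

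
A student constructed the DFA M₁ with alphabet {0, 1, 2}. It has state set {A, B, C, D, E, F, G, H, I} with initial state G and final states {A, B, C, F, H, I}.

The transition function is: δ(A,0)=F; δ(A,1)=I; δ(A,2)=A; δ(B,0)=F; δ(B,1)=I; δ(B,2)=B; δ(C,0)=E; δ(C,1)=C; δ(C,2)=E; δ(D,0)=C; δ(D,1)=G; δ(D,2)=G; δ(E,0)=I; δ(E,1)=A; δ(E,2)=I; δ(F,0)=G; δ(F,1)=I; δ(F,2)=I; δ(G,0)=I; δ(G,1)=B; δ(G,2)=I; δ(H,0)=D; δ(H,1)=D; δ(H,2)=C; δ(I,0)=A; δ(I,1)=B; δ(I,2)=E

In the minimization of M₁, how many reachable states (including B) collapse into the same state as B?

2

First remove the unreachable states {C,D,H}; 6 states remain.
Initial partition by acceptance: {A,B,F,I} | {E,G}.
Split {A,B,F,I} by δ(·,0) → {A,B,I} and {F}.
Split {A,B,I} by δ(·,0) → {A,B} and {I}.
No further refinement is possible. Final partition (4 blocks): {A,B} | {E,G} | {F} | {I}.
The equivalence class containing B is {A,B}, of size 2.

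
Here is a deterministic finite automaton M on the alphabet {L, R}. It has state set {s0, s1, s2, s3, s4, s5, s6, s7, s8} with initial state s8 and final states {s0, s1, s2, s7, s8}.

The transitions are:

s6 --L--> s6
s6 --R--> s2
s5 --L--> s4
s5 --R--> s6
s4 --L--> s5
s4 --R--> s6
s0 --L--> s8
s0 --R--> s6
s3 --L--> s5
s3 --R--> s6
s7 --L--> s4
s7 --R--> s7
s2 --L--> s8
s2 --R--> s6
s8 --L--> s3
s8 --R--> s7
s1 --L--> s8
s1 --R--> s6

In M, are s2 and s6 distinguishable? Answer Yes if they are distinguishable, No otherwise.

States {s0,s1} cannot be reached from the start state, so discard them.
Initial partition by acceptance: {s2,s7,s8} | {s3,s4,s5,s6}.
Split {s2,s7,s8} by δ(·,L) → {s7,s8} and {s2}.
On input R, block {s3,s4,s5,s6} splits into {s3,s4,s5} and {s6}.
No further refinement is possible. Final partition (4 blocks): {s7,s8} | {s3,s4,s5} | {s2} | {s6}.
s2 and s6 end up in different blocks, so they are distinguishable. For instance, the string 'ε' is accepted from only s2.

Yes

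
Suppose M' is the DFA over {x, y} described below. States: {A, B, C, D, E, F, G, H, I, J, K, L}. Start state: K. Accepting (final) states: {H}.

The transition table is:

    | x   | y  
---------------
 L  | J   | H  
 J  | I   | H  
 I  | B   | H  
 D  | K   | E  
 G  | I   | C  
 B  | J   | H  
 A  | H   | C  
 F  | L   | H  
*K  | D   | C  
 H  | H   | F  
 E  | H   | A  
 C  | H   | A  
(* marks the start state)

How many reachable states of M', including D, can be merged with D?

2

First remove the unreachable states {G}; 11 states remain.
Start with accepting vs non-accepting: {H} | {A,B,C,D,E,F,I,J,K,L}.
On input x, block {A,B,C,D,E,F,I,J,K,L} splits into {B,D,F,I,J,K,L} and {A,C,E}.
On input y, block {B,D,F,I,J,K,L} splits into {B,F,I,J,L} and {D,K}.
The partition is now stable with 4 blocks: {H} | {B,F,I,J,L} | {A,C,E} | {D,K}.
State D belongs to the block {D,K}, which has 2 states.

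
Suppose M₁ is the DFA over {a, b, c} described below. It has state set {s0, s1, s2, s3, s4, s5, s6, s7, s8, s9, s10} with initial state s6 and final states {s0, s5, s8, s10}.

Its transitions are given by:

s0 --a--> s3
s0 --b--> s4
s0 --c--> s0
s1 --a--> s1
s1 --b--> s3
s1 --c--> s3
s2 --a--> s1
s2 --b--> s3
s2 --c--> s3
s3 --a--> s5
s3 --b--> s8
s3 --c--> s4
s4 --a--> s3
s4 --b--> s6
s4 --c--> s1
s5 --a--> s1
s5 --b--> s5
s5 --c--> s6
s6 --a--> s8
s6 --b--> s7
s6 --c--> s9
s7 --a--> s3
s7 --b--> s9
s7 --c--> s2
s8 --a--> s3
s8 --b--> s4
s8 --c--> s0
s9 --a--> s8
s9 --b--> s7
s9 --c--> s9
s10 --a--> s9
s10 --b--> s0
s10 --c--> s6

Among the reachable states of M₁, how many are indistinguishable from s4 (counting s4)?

First remove the unreachable states {s10}; 10 states remain.
Initial partition by acceptance: {s0,s5,s8} | {s1,s2,s3,s4,s6,s7,s9}.
On input b, block {s0,s5,s8} splits into {s0,s8} and {s5}.
Refine {s1,s2,s3,s4,s6,s7,s9} on symbol a: members go to different blocks, giving {s1,s2,s4,s7} and {s6,s9} and {s3}.
Split {s1,s2,s4,s7} by δ(·,a) → {s1,s2} and {s4,s7}.
Stable partition: {s0,s8} | {s1,s2} | {s5} | {s6,s9} | {s3} | {s4,s7} — 6 equivalence classes.
State s4 belongs to the block {s4,s7}, which has 2 states.

2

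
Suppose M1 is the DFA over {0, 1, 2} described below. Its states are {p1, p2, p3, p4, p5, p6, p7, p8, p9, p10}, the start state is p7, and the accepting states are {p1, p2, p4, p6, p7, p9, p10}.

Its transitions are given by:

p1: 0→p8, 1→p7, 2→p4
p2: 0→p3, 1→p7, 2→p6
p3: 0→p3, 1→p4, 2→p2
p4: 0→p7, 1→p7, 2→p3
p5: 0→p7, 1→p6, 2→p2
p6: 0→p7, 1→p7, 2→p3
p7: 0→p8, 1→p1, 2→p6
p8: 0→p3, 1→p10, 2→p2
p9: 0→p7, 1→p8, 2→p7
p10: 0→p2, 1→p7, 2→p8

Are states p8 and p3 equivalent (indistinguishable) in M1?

Yes

States {p5,p9} cannot be reached from the start state, so discard them.
Start with accepting vs non-accepting: {p1,p2,p4,p6,p7,p10} | {p3,p8}.
Split {p1,p2,p4,p6,p7,p10} by δ(·,0) → {p1,p2,p7} and {p4,p6,p10}.
Stable partition: {p1,p2,p7} | {p3,p8} | {p4,p6,p10} — 3 equivalence classes.
p8 and p3 lie in the same block of the stable partition, so they are equivalent — no string distinguishes them.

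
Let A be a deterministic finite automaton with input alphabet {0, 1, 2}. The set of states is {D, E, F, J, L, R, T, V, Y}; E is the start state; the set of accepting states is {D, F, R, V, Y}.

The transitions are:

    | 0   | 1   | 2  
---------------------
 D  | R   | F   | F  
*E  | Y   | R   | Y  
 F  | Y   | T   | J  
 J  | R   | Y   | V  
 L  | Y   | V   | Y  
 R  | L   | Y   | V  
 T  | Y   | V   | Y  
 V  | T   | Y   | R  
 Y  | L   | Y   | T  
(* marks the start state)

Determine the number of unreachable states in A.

No path from E leads to D, F, J; the other 6 states are all reachable.

3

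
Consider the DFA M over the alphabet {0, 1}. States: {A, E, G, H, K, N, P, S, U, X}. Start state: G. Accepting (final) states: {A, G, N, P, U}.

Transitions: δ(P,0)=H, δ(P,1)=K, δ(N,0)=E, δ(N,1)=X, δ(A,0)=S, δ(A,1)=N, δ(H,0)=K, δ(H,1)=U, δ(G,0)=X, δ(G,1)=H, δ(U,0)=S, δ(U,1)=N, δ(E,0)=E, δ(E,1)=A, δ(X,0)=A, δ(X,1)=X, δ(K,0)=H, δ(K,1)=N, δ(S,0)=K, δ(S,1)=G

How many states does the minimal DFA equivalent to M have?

8

Reachable states from the start: {A,E,G,H,K,N,S,U,X}. Unreachable: {P} — drop them.
P0 = {A,G,N,U} | {E,H,K,S,X}.
Split {A,G,N,U} by δ(·,1) → {G,N} and {A,U}.
Refine {E,H,K,S,X} on symbol 0: members go to different blocks, giving {E,H,K,S} and {X}.
Refine {G,N} on symbol 0: members go to different blocks, giving {G} and {N}.
Split {E,H,K,S} by δ(·,1) → {E,H} and {K} and {S}.
Refine {E,H} on symbol 0: members go to different blocks, giving {E} and {H}.
Stable partition: {G} | {E} | {A,U} | {X} | {N} | {K} | {S} | {H} — 8 equivalence classes.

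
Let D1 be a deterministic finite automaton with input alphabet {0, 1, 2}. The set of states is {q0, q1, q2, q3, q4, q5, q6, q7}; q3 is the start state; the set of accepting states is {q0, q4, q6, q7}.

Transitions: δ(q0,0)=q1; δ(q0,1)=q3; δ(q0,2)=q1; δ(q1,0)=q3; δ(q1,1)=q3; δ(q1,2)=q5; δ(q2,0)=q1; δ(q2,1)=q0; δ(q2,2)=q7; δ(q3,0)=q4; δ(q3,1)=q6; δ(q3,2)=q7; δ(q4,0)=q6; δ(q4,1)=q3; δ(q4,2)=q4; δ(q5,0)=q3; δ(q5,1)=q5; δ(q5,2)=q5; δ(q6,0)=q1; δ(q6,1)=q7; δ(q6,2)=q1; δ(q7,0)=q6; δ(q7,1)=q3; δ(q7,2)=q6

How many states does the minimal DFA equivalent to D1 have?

First remove the unreachable states {q0,q2}; 6 states remain.
Initial partition by acceptance: {q4,q6,q7} | {q1,q3,q5}.
Refine {q4,q6,q7} on symbol 0: members go to different blocks, giving {q4,q7} and {q6}.
On input 2, block {q4,q7} splits into {q4} and {q7}.
Refine {q1,q3,q5} on symbol 0: members go to different blocks, giving {q1,q5} and {q3}.
Split {q1,q5} by δ(·,1) → {q1} and {q5}.
Stable partition: {q4} | {q1} | {q6} | {q7} | {q3} | {q5} — 6 equivalence classes.

6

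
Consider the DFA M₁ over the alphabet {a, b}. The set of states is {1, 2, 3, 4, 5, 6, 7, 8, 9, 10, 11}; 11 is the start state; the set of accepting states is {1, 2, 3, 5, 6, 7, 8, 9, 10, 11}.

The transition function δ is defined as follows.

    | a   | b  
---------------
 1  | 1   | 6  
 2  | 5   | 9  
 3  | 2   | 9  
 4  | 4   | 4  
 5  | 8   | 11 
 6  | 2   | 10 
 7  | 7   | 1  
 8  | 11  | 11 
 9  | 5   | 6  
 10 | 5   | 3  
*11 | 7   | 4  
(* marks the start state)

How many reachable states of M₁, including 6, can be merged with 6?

All states are reachable from the start state.
Initial partition by acceptance: {1,2,3,5,6,7,8,9,10,11} | {4}.
Refine {1,2,3,5,6,7,8,9,10,11} on symbol b: members go to different blocks, giving {1,2,3,5,6,7,8,9,10} and {11}.
Split {1,2,3,5,6,7,8,9,10} by δ(·,a) → {1,2,3,5,6,7,9,10} and {8}.
On input a, block {1,2,3,5,6,7,9,10} splits into {1,2,3,6,7,9,10} and {5}.
Split {1,2,3,6,7,9,10} by δ(·,a) → {1,3,6,7} and {2,9,10}.
Refine {1,3,6,7} on symbol a: members go to different blocks, giving {1,7} and {3,6}.
Refine {1,7} on symbol b: members go to different blocks, giving {1} and {7}.
Split {2,9,10} by δ(·,b) → {9,10} and {2}.
No further refinement is possible. Final partition (9 blocks): {1} | {4} | {11} | {8} | {5} | {9,10} | {3,6} | {7} | {2}.
State 6 belongs to the block {3,6}, which has 2 states.

2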